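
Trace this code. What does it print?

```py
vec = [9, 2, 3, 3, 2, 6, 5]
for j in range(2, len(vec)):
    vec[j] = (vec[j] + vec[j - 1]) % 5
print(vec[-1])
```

1

j=2: vec[2] = (3+2)%5 = 0 → [9, 2, 0, 3, 2, 6, 5]
j=3: vec[3] = (3+0)%5 = 3 → [9, 2, 0, 3, 2, 6, 5]
j=4: vec[4] = (2+3)%5 = 0 → [9, 2, 0, 3, 0, 6, 5]
j=5: vec[5] = (6+0)%5 = 1 → [9, 2, 0, 3, 0, 1, 5]
j=6: vec[6] = (5+1)%5 = 1 → [9, 2, 0, 3, 0, 1, 1]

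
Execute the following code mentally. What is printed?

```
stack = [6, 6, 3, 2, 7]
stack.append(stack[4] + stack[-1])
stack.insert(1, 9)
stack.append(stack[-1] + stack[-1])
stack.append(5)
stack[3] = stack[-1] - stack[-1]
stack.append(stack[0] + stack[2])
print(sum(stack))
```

append stack[4]+stack[-1] = 7+7 = 14 → [6, 6, 3, 2, 7, 14]
insert 9 at 1 → [6, 9, 6, 3, 2, 7, 14]
append stack[-1]+stack[-1] = 14+14 = 28 → [6, 9, 6, 3, 2, 7, 14, 28]
append 5 → [6, 9, 6, 3, 2, 7, 14, 28, 5]
stack[3] = stack[-1]-stack[-1] = 5-5 = 0 → [6, 9, 6, 0, 2, 7, 14, 28, 5]
append stack[0]+stack[2] = 6+6 = 12 → [6, 9, 6, 0, 2, 7, 14, 28, 5, 12]
sum = 89

89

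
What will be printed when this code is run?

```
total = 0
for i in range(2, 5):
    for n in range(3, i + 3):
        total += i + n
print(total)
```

i=2,n=3: total = 0+5 = 5
i=2,n=4: total = 5+6 = 11
i=3,n=3: total = 11+6 = 17
i=3,n=4: total = 17+7 = 24
i=3,n=5: total = 24+8 = 32
i=4,n=3: total = 32+7 = 39
i=4,n=4: total = 39+8 = 47
i=4,n=5: total = 47+9 = 56
i=4,n=6: total = 56+10 = 66

66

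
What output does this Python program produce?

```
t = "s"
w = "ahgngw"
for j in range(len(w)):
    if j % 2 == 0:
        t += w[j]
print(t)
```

j=0: add 'a' → 'sa'
j=1: skip
j=2: add 'g' → 'sag'
j=3: skip
j=4: add 'g' → 'sagg'
j=5: skip

sagg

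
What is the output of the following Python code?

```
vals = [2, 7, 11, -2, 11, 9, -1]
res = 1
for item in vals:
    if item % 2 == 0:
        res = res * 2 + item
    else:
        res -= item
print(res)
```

item=2: even, res = 1*2+2 = 4
item=7: not even, res = 4-7 = -3
item=11: not even, res = (-3)-11 = -14
item=-2: even, res = (-14)*2+(-2) = -30
item=11: not even, res = (-30)-11 = -41
item=9: not even, res = (-41)-9 = -50
item=-1: not even, res = (-50)-(-1) = -49

-49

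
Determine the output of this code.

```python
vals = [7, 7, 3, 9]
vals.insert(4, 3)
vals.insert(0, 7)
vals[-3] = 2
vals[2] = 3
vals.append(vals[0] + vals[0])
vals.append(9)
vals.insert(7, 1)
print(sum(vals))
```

insert 3 at 4 → [7, 7, 3, 9, 3]
insert 7 at 0 → [7, 7, 7, 3, 9, 3]
vals[-3] = 2 → [7, 7, 7, 2, 9, 3]
vals[2] = 3 → [7, 7, 3, 2, 9, 3]
append vals[0]+vals[0] = 7+7 = 14 → [7, 7, 3, 2, 9, 3, 14]
append 9 → [7, 7, 3, 2, 9, 3, 14, 9]
insert 1 at 7 → [7, 7, 3, 2, 9, 3, 14, 1, 9]
sum = 55

55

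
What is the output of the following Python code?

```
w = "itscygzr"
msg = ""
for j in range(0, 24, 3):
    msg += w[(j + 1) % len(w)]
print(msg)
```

j=0: add w[1]='t' → 't'
j=3: add w[4]='y' → 'ty'
j=6: add w[7]='r' → 'tyr'
j=9: add w[2]='s' → 'tyrs'
j=12: add w[5]='g' → 'tyrsg'
j=15: add w[0]='i' → 'tyrsgi'
j=18: add w[3]='c' → 'tyrsgic'
j=21: add w[6]='z' → 'tyrsgicz'

tyrsgicz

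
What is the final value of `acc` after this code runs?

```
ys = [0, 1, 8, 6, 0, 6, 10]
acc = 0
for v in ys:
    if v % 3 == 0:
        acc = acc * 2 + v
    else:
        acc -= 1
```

13

v=0: %3==0, acc = 0*2+0 = 0
v=1: not %3==0, acc = 0-1 = -1
v=8: not %3==0, acc = (-1)-1 = -2
v=6: %3==0, acc = (-2)*2+6 = 2
v=0: %3==0, acc = 2*2+0 = 4
v=6: %3==0, acc = 4*2+6 = 14
v=10: not %3==0, acc = 14-1 = 13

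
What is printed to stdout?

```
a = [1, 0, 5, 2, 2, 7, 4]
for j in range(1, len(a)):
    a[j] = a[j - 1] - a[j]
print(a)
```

j=1: a[1] = 1-0 = 1 → [1, 1, 5, 2, 2, 7, 4]
j=2: a[2] = 1-5 = -4 → [1, 1, -4, 2, 2, 7, 4]
j=3: a[3] = (-4)-2 = -6 → [1, 1, -4, -6, 2, 7, 4]
j=4: a[4] = (-6)-2 = -8 → [1, 1, -4, -6, -8, 7, 4]
j=5: a[5] = (-8)-7 = -15 → [1, 1, -4, -6, -8, -15, 4]
j=6: a[6] = (-15)-4 = -19 → [1, 1, -4, -6, -8, -15, -19]

[1, 1, -4, -6, -8, -15, -19]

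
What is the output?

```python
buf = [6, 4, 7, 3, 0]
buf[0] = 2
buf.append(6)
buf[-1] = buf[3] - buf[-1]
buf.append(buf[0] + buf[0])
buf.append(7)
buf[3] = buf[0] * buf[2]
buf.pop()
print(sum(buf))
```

28

buf[0] = 2 → [2, 4, 7, 3, 0]
append 6 → [2, 4, 7, 3, 0, 6]
buf[-1] = buf[3]-buf[-1] = 3-6 = -3 → [2, 4, 7, 3, 0, -3]
append buf[0]+buf[0] = 2+2 = 4 → [2, 4, 7, 3, 0, -3, 4]
append 7 → [2, 4, 7, 3, 0, -3, 4, 7]
buf[3] = buf[0]*buf[2] = 2*7 = 14 → [2, 4, 7, 14, 0, -3, 4, 7]
pop() removes 7 → [2, 4, 7, 14, 0, -3, 4]
sum = 28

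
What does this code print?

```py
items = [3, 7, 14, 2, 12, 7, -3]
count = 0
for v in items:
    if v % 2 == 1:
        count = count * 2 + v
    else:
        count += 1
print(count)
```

75

v=3: odd, count = 0*2+3 = 3
v=7: odd, count = 3*2+7 = 13
v=14: not odd, count = 13+1 = 14
v=2: not odd, count = 14+1 = 15
v=12: not odd, count = 15+1 = 16
v=7: odd, count = 16*2+7 = 39
v=-3: odd, count = 39*2+(-3) = 75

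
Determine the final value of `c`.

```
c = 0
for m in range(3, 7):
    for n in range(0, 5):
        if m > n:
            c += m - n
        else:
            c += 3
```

m=3,n=0: 3>0, c = 0+3 = 3
m=3,n=1: 3>1, c = 3+2 = 5
m=3,n=2: 3>2, c = 5+1 = 6
m=3,n=3: not 3>3, c = 6+3 = 9
m=3,n=4: not 3>4, c = 9+3 = 12
m=4,n=0: 4>0, c = 12+4 = 16
m=4,n=1: 4>1, c = 16+3 = 19
m=4,n=2: 4>2, c = 19+2 = 21
m=4,n=3: 4>3, c = 21+1 = 22
m=4,n=4: not 4>4, c = 22+3 = 25
m=5,n=0: 5>0, c = 25+5 = 30
m=5,n=1: 5>1, c = 30+4 = 34
m=5,n=2: 5>2, c = 34+3 = 37
m=5,n=3: 5>3, c = 37+2 = 39
m=5,n=4: 5>4, c = 39+1 = 40
m=6,n=0: 6>0, c = 40+6 = 46
m=6,n=1: 6>1, c = 46+5 = 51
m=6,n=2: 6>2, c = 51+4 = 55
m=6,n=3: 6>3, c = 55+3 = 58
m=6,n=4: 6>4, c = 58+2 = 60

60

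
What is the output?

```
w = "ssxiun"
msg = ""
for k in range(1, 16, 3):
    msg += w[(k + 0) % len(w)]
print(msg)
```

k=1: add w[1]='s' → 's'
k=4: add w[4]='u' → 'su'
k=7: add w[1]='s' → 'sus'
k=10: add w[4]='u' → 'susu'
k=13: add w[1]='s' → 'susus'

susus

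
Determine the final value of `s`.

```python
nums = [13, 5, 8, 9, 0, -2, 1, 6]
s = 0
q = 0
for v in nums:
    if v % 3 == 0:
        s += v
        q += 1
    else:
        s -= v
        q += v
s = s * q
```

-280

v=13: not %3==0, s = 0-13 = -13; q=13
v=5: not %3==0, s = (-13)-5 = -18; q=18
v=8: not %3==0, s = (-18)-8 = -26; q=26
v=9: %3==0, s = (-26)+9 = -17; q=27
v=0: %3==0, s = (-17)+0 = -17; q=28
v=-2: not %3==0, s = (-17)-(-2) = -15; q=26
v=1: not %3==0, s = (-15)-1 = -16; q=27
v=6: %3==0, s = (-16)+6 = -10; q=28
s*q = (-10)*28 = -280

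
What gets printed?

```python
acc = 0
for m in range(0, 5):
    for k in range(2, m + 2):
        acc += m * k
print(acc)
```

m=1,k=2: acc = 0+2 = 2
m=2,k=2: acc = 2+4 = 6
m=2,k=3: acc = 6+6 = 12
m=3,k=2: acc = 12+6 = 18
m=3,k=3: acc = 18+9 = 27
m=3,k=4: acc = 27+12 = 39
m=4,k=2: acc = 39+8 = 47
m=4,k=3: acc = 47+12 = 59
m=4,k=4: acc = 59+16 = 75
m=4,k=5: acc = 75+20 = 95

95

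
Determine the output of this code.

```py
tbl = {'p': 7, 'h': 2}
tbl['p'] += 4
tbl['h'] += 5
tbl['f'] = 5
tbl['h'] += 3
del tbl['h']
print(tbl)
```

{'p': 11, 'f': 5}

tbl['p'] = 7+4 = 11 → {'p': 11, 'h': 2}
tbl['h'] = 2+5 = 7 → {'p': 11, 'h': 7}
tbl['f'] = 5 → {'p': 11, 'h': 7, 'f': 5}
tbl['h'] = 7+3 = 10 → {'p': 11, 'h': 10, 'f': 5}
del 'h' → {'p': 11, 'f': 5}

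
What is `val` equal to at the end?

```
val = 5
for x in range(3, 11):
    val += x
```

x=3: val = 5+3 = 8
x=4: val = 8+4 = 12
x=5: val = 12+5 = 17
x=6: val = 17+6 = 23
x=7: val = 23+7 = 30
x=8: val = 30+8 = 38
x=9: val = 38+9 = 47
x=10: val = 47+10 = 57

57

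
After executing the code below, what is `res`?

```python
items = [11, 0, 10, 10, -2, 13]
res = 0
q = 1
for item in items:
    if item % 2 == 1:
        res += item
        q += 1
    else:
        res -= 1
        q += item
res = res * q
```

item=11: odd, res = 0+11 = 11; q=2
item=0: not odd, res = 11-1 = 10; q=2
item=10: not odd, res = 10-1 = 9; q=12
item=10: not odd, res = 9-1 = 8; q=22
item=-2: not odd, res = 8-1 = 7; q=20
item=13: odd, res = 7+13 = 20; q=21
res*q = 20*21 = 420

420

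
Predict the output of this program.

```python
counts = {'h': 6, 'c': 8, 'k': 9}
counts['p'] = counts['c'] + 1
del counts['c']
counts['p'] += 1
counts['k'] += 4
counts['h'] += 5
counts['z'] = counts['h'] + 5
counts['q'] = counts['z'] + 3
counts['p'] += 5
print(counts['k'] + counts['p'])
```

28

counts['p'] = counts['c']+1 = 9 → {'h': 6, 'c': 8, 'k': 9, 'p': 9}
del 'c' → {'h': 6, 'k': 9, 'p': 9}
counts['p'] = 9+1 = 10 → {'h': 6, 'k': 9, 'p': 10}
counts['k'] = 9+4 = 13 → {'h': 6, 'k': 13, 'p': 10}
counts['h'] = 6+5 = 11 → {'h': 11, 'k': 13, 'p': 10}
counts['z'] = counts['h']+5 = 16 → {'h': 11, 'k': 13, 'p': 10, 'z': 16}
counts['q'] = counts['z']+3 = 19 → {'h': 11, 'k': 13, 'p': 10, 'z': 16, 'q': 19}
counts['p'] = 10+5 = 15 → {'h': 11, 'k': 13, 'p': 15, 'z': 16, 'q': 19}
counts['k']+counts['p'] = 13+15 = 28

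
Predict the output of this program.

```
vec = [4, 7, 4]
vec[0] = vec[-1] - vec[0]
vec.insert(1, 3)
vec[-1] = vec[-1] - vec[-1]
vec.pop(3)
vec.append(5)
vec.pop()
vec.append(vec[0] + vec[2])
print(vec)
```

vec[0] = vec[-1]-vec[0] = 4-4 = 0 → [0, 7, 4]
insert 3 at 1 → [0, 3, 7, 4]
vec[-1] = vec[-1]-vec[-1] = 4-4 = 0 → [0, 3, 7, 0]
pop(3) removes 0 → [0, 3, 7]
append 5 → [0, 3, 7, 5]
pop() removes 5 → [0, 3, 7]
append vec[0]+vec[2] = 0+7 = 7 → [0, 3, 7, 7]

[0, 3, 7, 7]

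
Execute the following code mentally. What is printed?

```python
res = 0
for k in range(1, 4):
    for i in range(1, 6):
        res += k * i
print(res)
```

k=1,i=1: res = 0+1 = 1
k=1,i=2: res = 1+2 = 3
k=1,i=3: res = 3+3 = 6
k=1,i=4: res = 6+4 = 10
k=1,i=5: res = 10+5 = 15
k=2,i=1: res = 15+2 = 17
k=2,i=2: res = 17+4 = 21
k=2,i=3: res = 21+6 = 27
k=2,i=4: res = 27+8 = 35
k=2,i=5: res = 35+10 = 45
k=3,i=1: res = 45+3 = 48
k=3,i=2: res = 48+6 = 54
k=3,i=3: res = 54+9 = 63
k=3,i=4: res = 63+12 = 75
k=3,i=5: res = 75+15 = 90

90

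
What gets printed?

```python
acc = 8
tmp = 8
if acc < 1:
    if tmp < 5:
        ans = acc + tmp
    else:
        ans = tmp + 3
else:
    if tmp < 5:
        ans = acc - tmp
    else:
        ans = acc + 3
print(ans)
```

11

acc=8, tmp=8
acc < 1 is False; tmp < 5 is False
→ ans = acc + 3 = 11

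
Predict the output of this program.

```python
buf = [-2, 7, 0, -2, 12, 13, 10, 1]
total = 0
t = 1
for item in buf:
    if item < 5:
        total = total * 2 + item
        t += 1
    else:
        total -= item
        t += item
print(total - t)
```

item=-2: <5, total = 0*2+(-2) = -2; t=2
item=7: not <5, total = (-2)-7 = -9; t=9
item=0: <5, total = (-9)*2+0 = -18; t=10
item=-2: <5, total = (-18)*2+(-2) = -38; t=11
item=12: not <5, total = (-38)-12 = -50; t=23
item=13: not <5, total = (-50)-13 = -63; t=36
item=10: not <5, total = (-63)-10 = -73; t=46
item=1: <5, total = (-73)*2+1 = -145; t=47
total-t = (-145)-47 = -192

-192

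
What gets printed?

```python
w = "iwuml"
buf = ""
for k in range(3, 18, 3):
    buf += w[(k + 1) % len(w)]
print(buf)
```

luimw

k=3: add w[4]='l' → 'l'
k=6: add w[2]='u' → 'lu'
k=9: add w[0]='i' → 'lui'
k=12: add w[3]='m' → 'luim'
k=15: add w[1]='w' → 'luimw'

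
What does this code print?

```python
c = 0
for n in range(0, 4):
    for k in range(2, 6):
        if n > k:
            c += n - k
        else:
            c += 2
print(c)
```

n=0,k=2: not 0>2, c = 0+2 = 2
n=0,k=3: not 0>3, c = 2+2 = 4
n=0,k=4: not 0>4, c = 4+2 = 6
n=0,k=5: not 0>5, c = 6+2 = 8
n=1,k=2: not 1>2, c = 8+2 = 10
n=1,k=3: not 1>3, c = 10+2 = 12
n=1,k=4: not 1>4, c = 12+2 = 14
n=1,k=5: not 1>5, c = 14+2 = 16
n=2,k=2: not 2>2, c = 16+2 = 18
n=2,k=3: not 2>3, c = 18+2 = 20
n=2,k=4: not 2>4, c = 20+2 = 22
n=2,k=5: not 2>5, c = 22+2 = 24
n=3,k=2: 3>2, c = 24+1 = 25
n=3,k=3: not 3>3, c = 25+2 = 27
n=3,k=4: not 3>4, c = 27+2 = 29
n=3,k=5: not 3>5, c = 29+2 = 31

31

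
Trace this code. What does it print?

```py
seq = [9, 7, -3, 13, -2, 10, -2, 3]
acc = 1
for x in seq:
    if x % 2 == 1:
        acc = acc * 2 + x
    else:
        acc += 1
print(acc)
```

x=9: odd, acc = 1*2+9 = 11
x=7: odd, acc = 11*2+7 = 29
x=-3: odd, acc = 29*2+(-3) = 55
x=13: odd, acc = 55*2+13 = 123
x=-2: not odd, acc = 123+1 = 124
x=10: not odd, acc = 124+1 = 125
x=-2: not odd, acc = 125+1 = 126
x=3: odd, acc = 126*2+3 = 255

255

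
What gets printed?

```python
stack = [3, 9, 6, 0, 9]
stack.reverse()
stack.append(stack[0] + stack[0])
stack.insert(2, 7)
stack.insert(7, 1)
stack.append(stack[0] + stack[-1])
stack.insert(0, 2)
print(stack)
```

reverse → [9, 0, 6, 9, 3]
append stack[0]+stack[0] = 9+9 = 18 → [9, 0, 6, 9, 3, 18]
insert 7 at 2 → [9, 0, 7, 6, 9, 3, 18]
insert 1 at 7 → [9, 0, 7, 6, 9, 3, 18, 1]
append stack[0]+stack[-1] = 9+1 = 10 → [9, 0, 7, 6, 9, 3, 18, 1, 10]
insert 2 at 0 → [2, 9, 0, 7, 6, 9, 3, 18, 1, 10]

[2, 9, 0, 7, 6, 9, 3, 18, 1, 10]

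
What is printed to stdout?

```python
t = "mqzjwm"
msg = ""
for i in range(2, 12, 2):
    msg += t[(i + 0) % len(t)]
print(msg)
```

zwmzw

i=2: add t[2]='z' → 'z'
i=4: add t[4]='w' → 'zw'
i=6: add t[0]='m' → 'zwm'
i=8: add t[2]='z' → 'zwmz'
i=10: add t[4]='w' → 'zwmzw'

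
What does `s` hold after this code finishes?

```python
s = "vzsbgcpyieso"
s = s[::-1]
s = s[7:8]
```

'g'

reverse → 'oseiypcgbszv'
slice [7:8] → 'g'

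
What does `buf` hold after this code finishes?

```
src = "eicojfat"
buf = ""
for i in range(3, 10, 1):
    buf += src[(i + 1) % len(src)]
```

'jfateic'

i=3: add src[4]='j' → 'j'
i=4: add src[5]='f' → 'jf'
i=5: add src[6]='a' → 'jfa'
i=6: add src[7]='t' → 'jfat'
i=7: add src[0]='e' → 'jfate'
i=8: add src[1]='i' → 'jfatei'
i=9: add src[2]='c' → 'jfateic'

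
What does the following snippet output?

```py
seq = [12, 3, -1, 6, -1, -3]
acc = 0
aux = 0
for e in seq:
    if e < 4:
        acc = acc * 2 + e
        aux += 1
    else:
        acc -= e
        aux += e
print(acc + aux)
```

e=12: not <4, acc = 0-12 = -12; aux=12
e=3: <4, acc = (-12)*2+3 = -21; aux=13
e=-1: <4, acc = (-21)*2+(-1) = -43; aux=14
e=6: not <4, acc = (-43)-6 = -49; aux=20
e=-1: <4, acc = (-49)*2+(-1) = -99; aux=21
e=-3: <4, acc = (-99)*2+(-3) = -201; aux=22
acc+aux = (-201)+22 = -179

-179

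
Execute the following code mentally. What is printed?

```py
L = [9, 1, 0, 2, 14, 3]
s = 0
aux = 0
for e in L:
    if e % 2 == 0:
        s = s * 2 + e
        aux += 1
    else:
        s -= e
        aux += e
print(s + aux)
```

e=9: not even, s = 0-9 = -9; aux=9
e=1: not even, s = (-9)-1 = -10; aux=10
e=0: even, s = (-10)*2+0 = -20; aux=11
e=2: even, s = (-20)*2+2 = -38; aux=12
e=14: even, s = (-38)*2+14 = -62; aux=13
e=3: not even, s = (-62)-3 = -65; aux=16
s+aux = (-65)+16 = -49

-49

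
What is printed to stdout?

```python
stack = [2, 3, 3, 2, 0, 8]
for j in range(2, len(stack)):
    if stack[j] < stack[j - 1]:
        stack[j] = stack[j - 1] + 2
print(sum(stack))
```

28

j=2: 3>=3, unchanged → [2, 3, 3, 2, 0, 8]
j=3: 2<3, stack[3] = 3+2 = 5 → [2, 3, 3, 5, 0, 8]
j=4: 0<5, stack[4] = 5+2 = 7 → [2, 3, 3, 5, 7, 8]
j=5: 8>=7, unchanged → [2, 3, 3, 5, 7, 8]
sum = 28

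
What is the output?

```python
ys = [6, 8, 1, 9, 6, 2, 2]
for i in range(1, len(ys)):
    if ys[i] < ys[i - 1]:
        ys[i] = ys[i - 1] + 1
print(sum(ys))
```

i=1: 8>=6, unchanged → [6, 8, 1, 9, 6, 2, 2]
i=2: 1<8, ys[2] = 8+1 = 9 → [6, 8, 9, 9, 6, 2, 2]
i=3: 9>=9, unchanged → [6, 8, 9, 9, 6, 2, 2]
i=4: 6<9, ys[4] = 9+1 = 10 → [6, 8, 9, 9, 10, 2, 2]
i=5: 2<10, ys[5] = 10+1 = 11 → [6, 8, 9, 9, 10, 11, 2]
i=6: 2<11, ys[6] = 11+1 = 12 → [6, 8, 9, 9, 10, 11, 12]
sum = 65

65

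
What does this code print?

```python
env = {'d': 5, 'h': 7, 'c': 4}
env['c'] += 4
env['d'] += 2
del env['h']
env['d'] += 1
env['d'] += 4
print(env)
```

{'d': 12, 'c': 8}

env['c'] = 4+4 = 8 → {'d': 5, 'h': 7, 'c': 8}
env['d'] = 5+2 = 7 → {'d': 7, 'h': 7, 'c': 8}
del 'h' → {'d': 7, 'c': 8}
env['d'] = 7+1 = 8 → {'d': 8, 'c': 8}
env['d'] = 8+4 = 12 → {'d': 12, 'c': 8}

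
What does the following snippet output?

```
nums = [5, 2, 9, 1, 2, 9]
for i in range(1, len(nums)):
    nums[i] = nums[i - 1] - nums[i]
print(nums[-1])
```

-18

i=1: nums[1] = 5-2 = 3 → [5, 3, 9, 1, 2, 9]
i=2: nums[2] = 3-9 = -6 → [5, 3, -6, 1, 2, 9]
i=3: nums[3] = (-6)-1 = -7 → [5, 3, -6, -7, 2, 9]
i=4: nums[4] = (-7)-2 = -9 → [5, 3, -6, -7, -9, 9]
i=5: nums[5] = (-9)-9 = -18 → [5, 3, -6, -7, -9, -18]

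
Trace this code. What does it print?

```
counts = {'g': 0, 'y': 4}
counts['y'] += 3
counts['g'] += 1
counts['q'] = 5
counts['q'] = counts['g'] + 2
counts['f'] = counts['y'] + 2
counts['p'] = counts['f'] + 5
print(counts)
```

counts['y'] = 4+3 = 7 → {'g': 0, 'y': 7}
counts['g'] = 0+1 = 1 → {'g': 1, 'y': 7}
counts['q'] = 5 → {'g': 1, 'y': 7, 'q': 5}
counts['q'] = counts['g']+2 = 3 → {'g': 1, 'y': 7, 'q': 3}
counts['f'] = counts['y']+2 = 9 → {'g': 1, 'y': 7, 'q': 3, 'f': 9}
counts['p'] = counts['f']+5 = 14 → {'g': 1, 'y': 7, 'q': 3, 'f': 9, 'p': 14}

{'g': 1, 'y': 7, 'q': 3, 'f': 9, 'p': 14}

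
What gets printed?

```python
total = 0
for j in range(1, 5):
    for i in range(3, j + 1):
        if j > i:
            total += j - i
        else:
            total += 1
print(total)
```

j=3,i=3: not 3>3, total = 0+1 = 1
j=4,i=3: 4>3, total = 1+1 = 2
j=4,i=4: not 4>4, total = 2+1 = 3

3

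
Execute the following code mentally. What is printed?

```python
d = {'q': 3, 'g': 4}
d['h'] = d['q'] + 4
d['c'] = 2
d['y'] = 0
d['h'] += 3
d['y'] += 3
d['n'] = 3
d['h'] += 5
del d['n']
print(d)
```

d['h'] = d['q']+4 = 7 → {'q': 3, 'g': 4, 'h': 7}
d['c'] = 2 → {'q': 3, 'g': 4, 'h': 7, 'c': 2}
d['y'] = 0 → {'q': 3, 'g': 4, 'h': 7, 'c': 2, 'y': 0}
d['h'] = 7+3 = 10 → {'q': 3, 'g': 4, 'h': 10, 'c': 2, 'y': 0}
d['y'] = 0+3 = 3 → {'q': 3, 'g': 4, 'h': 10, 'c': 2, 'y': 3}
d['n'] = 3 → {'q': 3, 'g': 4, 'h': 10, 'c': 2, 'y': 3, 'n': 3}
d['h'] = 10+5 = 15 → {'q': 3, 'g': 4, 'h': 15, 'c': 2, 'y': 3, 'n': 3}
del 'n' → {'q': 3, 'g': 4, 'h': 15, 'c': 2, 'y': 3}

{'q': 3, 'g': 4, 'h': 15, 'c': 2, 'y': 3}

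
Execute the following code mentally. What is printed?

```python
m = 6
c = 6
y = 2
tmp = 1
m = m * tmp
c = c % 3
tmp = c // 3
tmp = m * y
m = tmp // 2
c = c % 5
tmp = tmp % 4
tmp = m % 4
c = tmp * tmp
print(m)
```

m = 6*1 = 6
c = 6%3 = 0
tmp = 0//3 = 0
tmp = 6*2 = 12
m = 12//2 = 6
c = 0%5 = 0
tmp = 12%4 = 0
tmp = 6%4 = 2
c = 2*2 = 4

6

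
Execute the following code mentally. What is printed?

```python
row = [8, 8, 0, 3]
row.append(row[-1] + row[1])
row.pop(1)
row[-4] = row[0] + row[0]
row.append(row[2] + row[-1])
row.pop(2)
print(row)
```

append row[-1]+row[1] = 3+8 = 11 → [8, 8, 0, 3, 11]
pop(1) removes 8 → [8, 0, 3, 11]
row[-4] = row[0]+row[0] = 8+8 = 16 → [16, 0, 3, 11]
append row[2]+row[-1] = 3+11 = 14 → [16, 0, 3, 11, 14]
pop(2) removes 3 → [16, 0, 11, 14]

[16, 0, 11, 14]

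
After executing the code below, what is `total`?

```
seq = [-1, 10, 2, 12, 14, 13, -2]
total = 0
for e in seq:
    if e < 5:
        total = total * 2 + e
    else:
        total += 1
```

e=-1: <5, total = 0*2+(-1) = -1
e=10: not <5, total = (-1)+1 = 0
e=2: <5, total = 0*2+2 = 2
e=12: not <5, total = 2+1 = 3
e=14: not <5, total = 3+1 = 4
e=13: not <5, total = 4+1 = 5
e=-2: <5, total = 5*2+(-2) = 8

8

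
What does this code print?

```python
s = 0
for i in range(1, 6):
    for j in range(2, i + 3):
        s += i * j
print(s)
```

i=1,j=2: s = 0+2 = 2
i=1,j=3: s = 2+3 = 5
i=2,j=2: s = 5+4 = 9
i=2,j=3: s = 9+6 = 15
i=2,j=4: s = 15+8 = 23
i=3,j=2: s = 23+6 = 29
i=3,j=3: s = 29+9 = 38
i=3,j=4: s = 38+12 = 50
i=3,j=5: s = 50+15 = 65
i=4,j=2: s = 65+8 = 73
i=4,j=3: s = 73+12 = 85
i=4,j=4: s = 85+16 = 101
i=4,j=5: s = 101+20 = 121
i=4,j=6: s = 121+24 = 145
i=5,j=2: s = 145+10 = 155
i=5,j=3: s = 155+15 = 170
i=5,j=4: s = 170+20 = 190
i=5,j=5: s = 190+25 = 215
i=5,j=6: s = 215+30 = 245
i=5,j=7: s = 245+35 = 280

280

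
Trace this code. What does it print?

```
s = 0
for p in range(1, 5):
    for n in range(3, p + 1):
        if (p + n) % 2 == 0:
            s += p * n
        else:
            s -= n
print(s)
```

p=3,n=3: even sum, s = 0+9 = 9
p=4,n=3: odd sum, s = 9-3 = 6
p=4,n=4: even sum, s = 6+16 = 22

22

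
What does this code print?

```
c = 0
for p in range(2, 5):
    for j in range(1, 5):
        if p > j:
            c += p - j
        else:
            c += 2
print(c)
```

22

p=2,j=1: 2>1, c = 0+1 = 1
p=2,j=2: not 2>2, c = 1+2 = 3
p=2,j=3: not 2>3, c = 3+2 = 5
p=2,j=4: not 2>4, c = 5+2 = 7
p=3,j=1: 3>1, c = 7+2 = 9
p=3,j=2: 3>2, c = 9+1 = 10
p=3,j=3: not 3>3, c = 10+2 = 12
p=3,j=4: not 3>4, c = 12+2 = 14
p=4,j=1: 4>1, c = 14+3 = 17
p=4,j=2: 4>2, c = 17+2 = 19
p=4,j=3: 4>3, c = 19+1 = 20
p=4,j=4: not 4>4, c = 20+2 = 22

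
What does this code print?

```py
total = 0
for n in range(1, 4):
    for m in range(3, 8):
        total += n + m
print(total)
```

n=1,m=3: total = 0+4 = 4
n=1,m=4: total = 4+5 = 9
n=1,m=5: total = 9+6 = 15
n=1,m=6: total = 15+7 = 22
n=1,m=7: total = 22+8 = 30
n=2,m=3: total = 30+5 = 35
n=2,m=4: total = 35+6 = 41
n=2,m=5: total = 41+7 = 48
n=2,m=6: total = 48+8 = 56
n=2,m=7: total = 56+9 = 65
n=3,m=3: total = 65+6 = 71
n=3,m=4: total = 71+7 = 78
n=3,m=5: total = 78+8 = 86
n=3,m=6: total = 86+9 = 95
n=3,m=7: total = 95+10 = 105

105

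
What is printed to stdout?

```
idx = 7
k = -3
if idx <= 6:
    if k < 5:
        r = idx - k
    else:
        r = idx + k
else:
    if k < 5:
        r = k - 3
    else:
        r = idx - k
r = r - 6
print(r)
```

idx=7, k=-3
idx <= 6 is False; k < 5 is True
→ r = k - 3 = -6
r = (-6)-6 = -12

-12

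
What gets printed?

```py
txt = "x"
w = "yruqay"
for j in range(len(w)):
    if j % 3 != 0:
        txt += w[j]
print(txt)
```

xruay

j=0: skip
j=1: add 'r' → 'xr'
j=2: add 'u' → 'xru'
j=3: skip
j=4: add 'a' → 'xrua'
j=5: add 'y' → 'xruay'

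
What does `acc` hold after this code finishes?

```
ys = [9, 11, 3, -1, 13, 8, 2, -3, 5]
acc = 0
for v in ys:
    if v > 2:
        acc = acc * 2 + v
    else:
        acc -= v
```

v=9: >2, acc = 0*2+9 = 9
v=11: >2, acc = 9*2+11 = 29
v=3: >2, acc = 29*2+3 = 61
v=-1: not >2, acc = 61-(-1) = 62
v=13: >2, acc = 62*2+13 = 137
v=8: >2, acc = 137*2+8 = 282
v=2: not >2, acc = 282-2 = 280
v=-3: not >2, acc = 280-(-3) = 283
v=5: >2, acc = 283*2+5 = 571

571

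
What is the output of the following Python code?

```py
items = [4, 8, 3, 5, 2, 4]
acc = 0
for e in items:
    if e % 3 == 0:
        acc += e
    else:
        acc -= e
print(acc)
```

-20

e=4: not %3==0, acc = 0-4 = -4
e=8: not %3==0, acc = (-4)-8 = -12
e=3: %3==0, acc = (-12)+3 = -9
e=5: not %3==0, acc = (-9)-5 = -14
e=2: not %3==0, acc = (-14)-2 = -16
e=4: not %3==0, acc = (-16)-4 = -20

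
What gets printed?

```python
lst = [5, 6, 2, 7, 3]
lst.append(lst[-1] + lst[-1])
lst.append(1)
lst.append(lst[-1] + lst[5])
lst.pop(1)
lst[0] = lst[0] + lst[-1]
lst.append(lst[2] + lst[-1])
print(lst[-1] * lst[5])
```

append lst[-1]+lst[-1] = 3+3 = 6 → [5, 6, 2, 7, 3, 6]
append 1 → [5, 6, 2, 7, 3, 6, 1]
append lst[-1]+lst[5] = 1+6 = 7 → [5, 6, 2, 7, 3, 6, 1, 7]
pop(1) removes 6 → [5, 2, 7, 3, 6, 1, 7]
lst[0] = lst[0]+lst[-1] = 5+7 = 12 → [12, 2, 7, 3, 6, 1, 7]
append lst[2]+lst[-1] = 7+7 = 14 → [12, 2, 7, 3, 6, 1, 7, 14]
lst[-1]*lst[5] = 14*1 = 14

14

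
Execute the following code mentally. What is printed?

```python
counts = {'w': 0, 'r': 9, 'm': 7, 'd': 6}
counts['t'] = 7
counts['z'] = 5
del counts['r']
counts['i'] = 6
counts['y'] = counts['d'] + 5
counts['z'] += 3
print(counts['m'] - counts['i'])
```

1

counts['t'] = 7 → {'w': 0, 'r': 9, 'm': 7, 'd': 6, 't': 7}
counts['z'] = 5 → {'w': 0, 'r': 9, 'm': 7, 'd': 6, 't': 7, 'z': 5}
del 'r' → {'w': 0, 'm': 7, 'd': 6, 't': 7, 'z': 5}
counts['i'] = 6 → {'w': 0, 'm': 7, 'd': 6, 't': 7, 'z': 5, 'i': 6}
counts['y'] = counts['d']+5 = 11 → {'w': 0, 'm': 7, 'd': 6, 't': 7, 'z': 5, 'i': 6, 'y': 11}
counts['z'] = 5+3 = 8 → {'w': 0, 'm': 7, 'd': 6, 't': 7, 'z': 8, 'i': 6, 'y': 11}
counts['m']-counts['i'] = 7-6 = 1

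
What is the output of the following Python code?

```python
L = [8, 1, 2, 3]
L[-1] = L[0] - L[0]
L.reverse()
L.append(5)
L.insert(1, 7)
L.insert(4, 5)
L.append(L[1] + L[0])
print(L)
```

[0, 7, 2, 1, 5, 8, 5, 7]

L[-1] = L[0]-L[0] = 8-8 = 0 → [8, 1, 2, 0]
reverse → [0, 2, 1, 8]
append 5 → [0, 2, 1, 8, 5]
insert 7 at 1 → [0, 7, 2, 1, 8, 5]
insert 5 at 4 → [0, 7, 2, 1, 5, 8, 5]
append L[1]+L[0] = 7+0 = 7 → [0, 7, 2, 1, 5, 8, 5, 7]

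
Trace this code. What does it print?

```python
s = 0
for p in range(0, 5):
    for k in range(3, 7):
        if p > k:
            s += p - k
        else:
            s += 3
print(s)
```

58

p=0,k=3: not 0>3, s = 0+3 = 3
p=0,k=4: not 0>4, s = 3+3 = 6
p=0,k=5: not 0>5, s = 6+3 = 9
p=0,k=6: not 0>6, s = 9+3 = 12
p=1,k=3: not 1>3, s = 12+3 = 15
p=1,k=4: not 1>4, s = 15+3 = 18
p=1,k=5: not 1>5, s = 18+3 = 21
p=1,k=6: not 1>6, s = 21+3 = 24
p=2,k=3: not 2>3, s = 24+3 = 27
p=2,k=4: not 2>4, s = 27+3 = 30
p=2,k=5: not 2>5, s = 30+3 = 33
p=2,k=6: not 2>6, s = 33+3 = 36
p=3,k=3: not 3>3, s = 36+3 = 39
p=3,k=4: not 3>4, s = 39+3 = 42
p=3,k=5: not 3>5, s = 42+3 = 45
p=3,k=6: not 3>6, s = 45+3 = 48
p=4,k=3: 4>3, s = 48+1 = 49
p=4,k=4: not 4>4, s = 49+3 = 52
p=4,k=5: not 4>5, s = 52+3 = 55
p=4,k=6: not 4>6, s = 55+3 = 58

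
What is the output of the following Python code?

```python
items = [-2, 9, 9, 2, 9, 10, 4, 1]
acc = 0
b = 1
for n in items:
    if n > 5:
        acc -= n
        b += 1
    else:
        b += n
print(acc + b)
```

-27

n=-2: not >5; b=-1
n=9: >5, acc = 0-9 = -9; b=0
n=9: >5, acc = (-9)-9 = -18; b=1
n=2: not >5; b=3
n=9: >5, acc = (-18)-9 = -27; b=4
n=10: >5, acc = (-27)-10 = -37; b=5
n=4: not >5; b=9
n=1: not >5; b=10
acc+b = (-37)+10 = -27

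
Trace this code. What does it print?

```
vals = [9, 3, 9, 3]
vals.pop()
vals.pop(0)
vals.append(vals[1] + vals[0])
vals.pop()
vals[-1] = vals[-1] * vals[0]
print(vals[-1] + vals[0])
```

pop() removes 3 → [9, 3, 9]
pop(0) removes 9 → [3, 9]
append vals[1]+vals[0] = 9+3 = 12 → [3, 9, 12]
pop() removes 12 → [3, 9]
vals[-1] = vals[-1]*vals[0] = 9*3 = 27 → [3, 27]
vals[-1]+vals[0] = 27+3 = 30

30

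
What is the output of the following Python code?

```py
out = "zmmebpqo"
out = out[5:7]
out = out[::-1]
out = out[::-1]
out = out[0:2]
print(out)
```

slice [5:7] → 'pq'
reverse → 'qp'
reverse → 'pq'
slice [0:2] → 'pq'

pq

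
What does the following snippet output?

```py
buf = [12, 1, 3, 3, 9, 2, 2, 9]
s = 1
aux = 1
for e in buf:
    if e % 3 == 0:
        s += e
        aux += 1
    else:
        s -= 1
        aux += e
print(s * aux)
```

374

e=12: %3==0, s = 1+12 = 13; aux=2
e=1: not %3==0, s = 13-1 = 12; aux=3
e=3: %3==0, s = 12+3 = 15; aux=4
e=3: %3==0, s = 15+3 = 18; aux=5
e=9: %3==0, s = 18+9 = 27; aux=6
e=2: not %3==0, s = 27-1 = 26; aux=8
e=2: not %3==0, s = 26-1 = 25; aux=10
e=9: %3==0, s = 25+9 = 34; aux=11
s*aux = 34*11 = 374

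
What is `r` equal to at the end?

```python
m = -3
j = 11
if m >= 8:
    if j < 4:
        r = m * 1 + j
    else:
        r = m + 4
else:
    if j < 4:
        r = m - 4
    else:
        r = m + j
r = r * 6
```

48

m=-3, j=11
m >= 8 is False; j < 4 is False
→ r = m + j = 8
r = 8*6 = 48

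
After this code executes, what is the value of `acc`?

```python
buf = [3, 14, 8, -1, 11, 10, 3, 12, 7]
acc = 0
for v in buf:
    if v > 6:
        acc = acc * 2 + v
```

v=3: not >6
v=14: >6, acc = 0*2+14 = 14
v=8: >6, acc = 14*2+8 = 36
v=-1: not >6
v=11: >6, acc = 36*2+11 = 83
v=10: >6, acc = 83*2+10 = 176
v=3: not >6
v=12: >6, acc = 176*2+12 = 364
v=7: >6, acc = 364*2+7 = 735

735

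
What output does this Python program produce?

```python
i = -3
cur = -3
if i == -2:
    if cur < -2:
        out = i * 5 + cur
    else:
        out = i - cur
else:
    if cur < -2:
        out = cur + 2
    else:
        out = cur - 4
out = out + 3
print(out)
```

2

i=-3, cur=-3
i == -2 is False; cur < -2 is True
→ out = cur + 2 = -1
out = (-1)+3 = 2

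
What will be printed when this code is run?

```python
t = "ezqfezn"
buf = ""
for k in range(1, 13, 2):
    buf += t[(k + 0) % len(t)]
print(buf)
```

k=1: add t[1]='z' → 'z'
k=3: add t[3]='f' → 'zf'
k=5: add t[5]='z' → 'zfz'
k=7: add t[0]='e' → 'zfze'
k=9: add t[2]='q' → 'zfzeq'
k=11: add t[4]='e' → 'zfzeqe'

zfzeqe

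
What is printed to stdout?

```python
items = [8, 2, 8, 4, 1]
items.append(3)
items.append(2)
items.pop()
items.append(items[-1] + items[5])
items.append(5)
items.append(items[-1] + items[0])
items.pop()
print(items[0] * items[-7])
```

16

append 3 → [8, 2, 8, 4, 1, 3]
append 2 → [8, 2, 8, 4, 1, 3, 2]
pop() removes 2 → [8, 2, 8, 4, 1, 3]
append items[-1]+items[5] = 3+3 = 6 → [8, 2, 8, 4, 1, 3, 6]
append 5 → [8, 2, 8, 4, 1, 3, 6, 5]
append items[-1]+items[0] = 5+8 = 13 → [8, 2, 8, 4, 1, 3, 6, 5, 13]
pop() removes 13 → [8, 2, 8, 4, 1, 3, 6, 5]
items[0]*items[-7] = 8*2 = 16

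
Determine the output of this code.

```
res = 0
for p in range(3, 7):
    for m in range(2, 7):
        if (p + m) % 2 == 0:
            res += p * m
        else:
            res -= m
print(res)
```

144

p=3,m=2: odd sum, res = 0-2 = -2
p=3,m=3: even sum, res = (-2)+9 = 7
p=3,m=4: odd sum, res = 7-4 = 3
p=3,m=5: even sum, res = 3+15 = 18
p=3,m=6: odd sum, res = 18-6 = 12
p=4,m=2: even sum, res = 12+8 = 20
p=4,m=3: odd sum, res = 20-3 = 17
p=4,m=4: even sum, res = 17+16 = 33
p=4,m=5: odd sum, res = 33-5 = 28
p=4,m=6: even sum, res = 28+24 = 52
p=5,m=2: odd sum, res = 52-2 = 50
p=5,m=3: even sum, res = 50+15 = 65
p=5,m=4: odd sum, res = 65-4 = 61
p=5,m=5: even sum, res = 61+25 = 86
p=5,m=6: odd sum, res = 86-6 = 80
p=6,m=2: even sum, res = 80+12 = 92
p=6,m=3: odd sum, res = 92-3 = 89
p=6,m=4: even sum, res = 89+24 = 113
p=6,m=5: odd sum, res = 113-5 = 108
p=6,m=6: even sum, res = 108+36 = 144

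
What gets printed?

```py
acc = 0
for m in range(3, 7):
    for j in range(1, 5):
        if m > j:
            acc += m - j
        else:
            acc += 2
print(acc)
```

m=3,j=1: 3>1, acc = 0+2 = 2
m=3,j=2: 3>2, acc = 2+1 = 3
m=3,j=3: not 3>3, acc = 3+2 = 5
m=3,j=4: not 3>4, acc = 5+2 = 7
m=4,j=1: 4>1, acc = 7+3 = 10
m=4,j=2: 4>2, acc = 10+2 = 12
m=4,j=3: 4>3, acc = 12+1 = 13
m=4,j=4: not 4>4, acc = 13+2 = 15
m=5,j=1: 5>1, acc = 15+4 = 19
m=5,j=2: 5>2, acc = 19+3 = 22
m=5,j=3: 5>3, acc = 22+2 = 24
m=5,j=4: 5>4, acc = 24+1 = 25
m=6,j=1: 6>1, acc = 25+5 = 30
m=6,j=2: 6>2, acc = 30+4 = 34
m=6,j=3: 6>3, acc = 34+3 = 37
m=6,j=4: 6>4, acc = 37+2 = 39

39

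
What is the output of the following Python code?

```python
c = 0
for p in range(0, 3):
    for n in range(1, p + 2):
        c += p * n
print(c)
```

p=0,n=1: c = 0+0 = 0
p=1,n=1: c = 0+1 = 1
p=1,n=2: c = 1+2 = 3
p=2,n=1: c = 3+2 = 5
p=2,n=2: c = 5+4 = 9
p=2,n=3: c = 9+6 = 15

15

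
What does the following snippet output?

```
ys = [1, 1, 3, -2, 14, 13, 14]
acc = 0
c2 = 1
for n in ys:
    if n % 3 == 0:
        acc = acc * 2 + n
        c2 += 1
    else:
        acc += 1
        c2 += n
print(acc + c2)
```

n=1: not %3==0, acc = 0+1 = 1; c2=2
n=1: not %3==0, acc = 1+1 = 2; c2=3
n=3: %3==0, acc = 2*2+3 = 7; c2=4
n=-2: not %3==0, acc = 7+1 = 8; c2=2
n=14: not %3==0, acc = 8+1 = 9; c2=16
n=13: not %3==0, acc = 9+1 = 10; c2=29
n=14: not %3==0, acc = 10+1 = 11; c2=43
acc+c2 = 11+43 = 54

54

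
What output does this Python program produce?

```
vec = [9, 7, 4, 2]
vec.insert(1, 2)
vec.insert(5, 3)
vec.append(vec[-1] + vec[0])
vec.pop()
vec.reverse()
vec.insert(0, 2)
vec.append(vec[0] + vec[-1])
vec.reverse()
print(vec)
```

insert 2 at 1 → [9, 2, 7, 4, 2]
insert 3 at 5 → [9, 2, 7, 4, 2, 3]
append vec[-1]+vec[0] = 3+9 = 12 → [9, 2, 7, 4, 2, 3, 12]
pop() removes 12 → [9, 2, 7, 4, 2, 3]
reverse → [3, 2, 4, 7, 2, 9]
insert 2 at 0 → [2, 3, 2, 4, 7, 2, 9]
append vec[0]+vec[-1] = 2+9 = 11 → [2, 3, 2, 4, 7, 2, 9, 11]
reverse → [11, 9, 2, 7, 4, 2, 3, 2]

[11, 9, 2, 7, 4, 2, 3, 2]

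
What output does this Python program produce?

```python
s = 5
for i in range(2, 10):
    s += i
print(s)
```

49

i=2: s = 5+2 = 7
i=3: s = 7+3 = 10
i=4: s = 10+4 = 14
i=5: s = 14+5 = 19
i=6: s = 19+6 = 25
i=7: s = 25+7 = 32
i=8: s = 32+8 = 40
i=9: s = 40+9 = 49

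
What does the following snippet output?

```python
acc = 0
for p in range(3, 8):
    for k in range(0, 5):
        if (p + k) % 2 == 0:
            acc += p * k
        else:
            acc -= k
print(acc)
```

94

p=3,k=0: odd sum, acc = 0-0 = 0
p=3,k=1: even sum, acc = 0+3 = 3
p=3,k=2: odd sum, acc = 3-2 = 1
p=3,k=3: even sum, acc = 1+9 = 10
p=3,k=4: odd sum, acc = 10-4 = 6
p=4,k=0: even sum, acc = 6+0 = 6
p=4,k=1: odd sum, acc = 6-1 = 5
p=4,k=2: even sum, acc = 5+8 = 13
p=4,k=3: odd sum, acc = 13-3 = 10
p=4,k=4: even sum, acc = 10+16 = 26
p=5,k=0: odd sum, acc = 26-0 = 26
p=5,k=1: even sum, acc = 26+5 = 31
p=5,k=2: odd sum, acc = 31-2 = 29
p=5,k=3: even sum, acc = 29+15 = 44
p=5,k=4: odd sum, acc = 44-4 = 40
p=6,k=0: even sum, acc = 40+0 = 40
p=6,k=1: odd sum, acc = 40-1 = 39
p=6,k=2: even sum, acc = 39+12 = 51
p=6,k=3: odd sum, acc = 51-3 = 48
p=6,k=4: even sum, acc = 48+24 = 72
p=7,k=0: odd sum, acc = 72-0 = 72
p=7,k=1: even sum, acc = 72+7 = 79
p=7,k=2: odd sum, acc = 79-2 = 77
p=7,k=3: even sum, acc = 77+21 = 98
p=7,k=4: odd sum, acc = 98-4 = 94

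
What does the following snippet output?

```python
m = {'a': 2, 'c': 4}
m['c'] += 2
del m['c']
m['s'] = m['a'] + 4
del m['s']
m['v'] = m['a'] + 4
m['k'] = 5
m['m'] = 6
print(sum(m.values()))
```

m['c'] = 4+2 = 6 → {'a': 2, 'c': 6}
del 'c' → {'a': 2}
m['s'] = m['a']+4 = 6 → {'a': 2, 's': 6}
del 's' → {'a': 2}
m['v'] = m['a']+4 = 6 → {'a': 2, 'v': 6}
m['k'] = 5 → {'a': 2, 'v': 6, 'k': 5}
m['m'] = 6 → {'a': 2, 'v': 6, 'k': 5, 'm': 6}
sum of values = 19

19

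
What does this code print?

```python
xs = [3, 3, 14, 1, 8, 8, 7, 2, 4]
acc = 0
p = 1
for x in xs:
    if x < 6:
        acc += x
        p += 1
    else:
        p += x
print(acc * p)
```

x=3: <6, acc = 0+3 = 3; p=2
x=3: <6, acc = 3+3 = 6; p=3
x=14: not <6; p=17
x=1: <6, acc = 6+1 = 7; p=18
x=8: not <6; p=26
x=8: not <6; p=34
x=7: not <6; p=41
x=2: <6, acc = 7+2 = 9; p=42
x=4: <6, acc = 9+4 = 13; p=43
acc*p = 13*43 = 559

559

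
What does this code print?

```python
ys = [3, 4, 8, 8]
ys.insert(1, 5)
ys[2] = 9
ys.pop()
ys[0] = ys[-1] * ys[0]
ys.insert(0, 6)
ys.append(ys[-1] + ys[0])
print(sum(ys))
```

66

insert 5 at 1 → [3, 5, 4, 8, 8]
ys[2] = 9 → [3, 5, 9, 8, 8]
pop() removes 8 → [3, 5, 9, 8]
ys[0] = ys[-1]*ys[0] = 8*3 = 24 → [24, 5, 9, 8]
insert 6 at 0 → [6, 24, 5, 9, 8]
append ys[-1]+ys[0] = 8+6 = 14 → [6, 24, 5, 9, 8, 14]
sum = 66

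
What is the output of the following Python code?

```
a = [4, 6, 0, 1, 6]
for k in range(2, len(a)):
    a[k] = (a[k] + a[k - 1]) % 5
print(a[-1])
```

k=2: a[2] = (0+6)%5 = 1 → [4, 6, 1, 1, 6]
k=3: a[3] = (1+1)%5 = 2 → [4, 6, 1, 2, 6]
k=4: a[4] = (6+2)%5 = 3 → [4, 6, 1, 2, 3]

3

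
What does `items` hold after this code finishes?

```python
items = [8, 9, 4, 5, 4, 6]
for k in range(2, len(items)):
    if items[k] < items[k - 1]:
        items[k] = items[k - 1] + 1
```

k=2: 4<9, items[2] = 9+1 = 10 → [8, 9, 10, 5, 4, 6]
k=3: 5<10, items[3] = 10+1 = 11 → [8, 9, 10, 11, 4, 6]
k=4: 4<11, items[4] = 11+1 = 12 → [8, 9, 10, 11, 12, 6]
k=5: 6<12, items[5] = 12+1 = 13 → [8, 9, 10, 11, 12, 13]

[8, 9, 10, 11, 12, 13]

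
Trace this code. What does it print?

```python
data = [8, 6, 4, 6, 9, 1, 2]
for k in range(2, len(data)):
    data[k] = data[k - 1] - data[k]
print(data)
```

[8, 6, 2, -4, -13, -14, -16]

k=2: data[2] = 6-4 = 2 → [8, 6, 2, 6, 9, 1, 2]
k=3: data[3] = 2-6 = -4 → [8, 6, 2, -4, 9, 1, 2]
k=4: data[4] = (-4)-9 = -13 → [8, 6, 2, -4, -13, 1, 2]
k=5: data[5] = (-13)-1 = -14 → [8, 6, 2, -4, -13, -14, 2]
k=6: data[6] = (-14)-2 = -16 → [8, 6, 2, -4, -13, -14, -16]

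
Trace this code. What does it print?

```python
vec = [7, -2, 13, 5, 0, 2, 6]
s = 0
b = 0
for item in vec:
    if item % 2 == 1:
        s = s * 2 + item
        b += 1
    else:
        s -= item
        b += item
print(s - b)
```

item=7: odd, s = 0*2+7 = 7; b=1
item=-2: not odd, s = 7-(-2) = 9; b=-1
item=13: odd, s = 9*2+13 = 31; b=0
item=5: odd, s = 31*2+5 = 67; b=1
item=0: not odd, s = 67-0 = 67; b=1
item=2: not odd, s = 67-2 = 65; b=3
item=6: not odd, s = 65-6 = 59; b=9
s-b = 59-9 = 50

50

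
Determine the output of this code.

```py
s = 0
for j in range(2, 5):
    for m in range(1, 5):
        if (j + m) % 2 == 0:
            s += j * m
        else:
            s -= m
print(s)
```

j=2,m=1: odd sum, s = 0-1 = -1
j=2,m=2: even sum, s = (-1)+4 = 3
j=2,m=3: odd sum, s = 3-3 = 0
j=2,m=4: even sum, s = 0+8 = 8
j=3,m=1: even sum, s = 8+3 = 11
j=3,m=2: odd sum, s = 11-2 = 9
j=3,m=3: even sum, s = 9+9 = 18
j=3,m=4: odd sum, s = 18-4 = 14
j=4,m=1: odd sum, s = 14-1 = 13
j=4,m=2: even sum, s = 13+8 = 21
j=4,m=3: odd sum, s = 21-3 = 18
j=4,m=4: even sum, s = 18+16 = 34

34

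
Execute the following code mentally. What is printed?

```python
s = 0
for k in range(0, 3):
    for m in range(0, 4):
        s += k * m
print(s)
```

k=0,m=0: s = 0+0 = 0
k=0,m=1: s = 0+0 = 0
k=0,m=2: s = 0+0 = 0
k=0,m=3: s = 0+0 = 0
k=1,m=0: s = 0+0 = 0
k=1,m=1: s = 0+1 = 1
k=1,m=2: s = 1+2 = 3
k=1,m=3: s = 3+3 = 6
k=2,m=0: s = 6+0 = 6
k=2,m=1: s = 6+2 = 8
k=2,m=2: s = 8+4 = 12
k=2,m=3: s = 12+6 = 18

18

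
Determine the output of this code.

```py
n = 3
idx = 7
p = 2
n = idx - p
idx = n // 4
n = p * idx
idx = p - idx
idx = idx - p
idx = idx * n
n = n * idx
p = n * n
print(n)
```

n = 7-2 = 5
idx = 5//4 = 1
n = 2*1 = 2
idx = 2-1 = 1
idx = 1-2 = -1
idx = (-1)*2 = -2
n = 2*(-2) = -4
p = (-4)*(-4) = 16

-4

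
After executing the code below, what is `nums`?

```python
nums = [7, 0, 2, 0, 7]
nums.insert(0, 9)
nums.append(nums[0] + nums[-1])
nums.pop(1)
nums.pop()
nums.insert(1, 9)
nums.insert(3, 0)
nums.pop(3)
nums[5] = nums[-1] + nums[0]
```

insert 9 at 0 → [9, 7, 0, 2, 0, 7]
append nums[0]+nums[-1] = 9+7 = 16 → [9, 7, 0, 2, 0, 7, 16]
pop(1) removes 7 → [9, 0, 2, 0, 7, 16]
pop() removes 16 → [9, 0, 2, 0, 7]
insert 9 at 1 → [9, 9, 0, 2, 0, 7]
insert 0 at 3 → [9, 9, 0, 0, 2, 0, 7]
pop(3) removes 0 → [9, 9, 0, 2, 0, 7]
nums[5] = nums[-1]+nums[0] = 7+9 = 16 → [9, 9, 0, 2, 0, 16]

[9, 9, 0, 2, 0, 16]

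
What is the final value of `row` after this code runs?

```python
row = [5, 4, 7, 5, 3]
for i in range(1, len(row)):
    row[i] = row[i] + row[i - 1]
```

[5, 9, 16, 21, 24]

i=1: row[1] = 4+5 = 9 → [5, 9, 7, 5, 3]
i=2: row[2] = 7+9 = 16 → [5, 9, 16, 5, 3]
i=3: row[3] = 5+16 = 21 → [5, 9, 16, 21, 3]
i=4: row[4] = 3+21 = 24 → [5, 9, 16, 21, 24]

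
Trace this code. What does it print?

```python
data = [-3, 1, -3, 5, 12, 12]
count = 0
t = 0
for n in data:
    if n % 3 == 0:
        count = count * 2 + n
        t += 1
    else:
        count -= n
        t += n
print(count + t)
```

n=-3: %3==0, count = 0*2+(-3) = -3; t=1
n=1: not %3==0, count = (-3)-1 = -4; t=2
n=-3: %3==0, count = (-4)*2+(-3) = -11; t=3
n=5: not %3==0, count = (-11)-5 = -16; t=8
n=12: %3==0, count = (-16)*2+12 = -20; t=9
n=12: %3==0, count = (-20)*2+12 = -28; t=10
count+t = (-28)+10 = -18

-18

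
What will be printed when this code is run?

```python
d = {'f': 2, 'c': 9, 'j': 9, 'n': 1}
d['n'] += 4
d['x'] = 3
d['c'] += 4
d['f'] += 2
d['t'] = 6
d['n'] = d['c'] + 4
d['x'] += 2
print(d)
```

d['n'] = 1+4 = 5 → {'f': 2, 'c': 9, 'j': 9, 'n': 5}
d['x'] = 3 → {'f': 2, 'c': 9, 'j': 9, 'n': 5, 'x': 3}
d['c'] = 9+4 = 13 → {'f': 2, 'c': 13, 'j': 9, 'n': 5, 'x': 3}
d['f'] = 2+2 = 4 → {'f': 4, 'c': 13, 'j': 9, 'n': 5, 'x': 3}
d['t'] = 6 → {'f': 4, 'c': 13, 'j': 9, 'n': 5, 'x': 3, 't': 6}
d['n'] = d['c']+4 = 17 → {'f': 4, 'c': 13, 'j': 9, 'n': 17, 'x': 3, 't': 6}
d['x'] = 3+2 = 5 → {'f': 4, 'c': 13, 'j': 9, 'n': 17, 'x': 5, 't': 6}

{'f': 4, 'c': 13, 'j': 9, 'n': 17, 'x': 5, 't': 6}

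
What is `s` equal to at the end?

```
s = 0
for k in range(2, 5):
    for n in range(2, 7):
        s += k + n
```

k=2,n=2: s = 0+4 = 4
k=2,n=3: s = 4+5 = 9
k=2,n=4: s = 9+6 = 15
k=2,n=5: s = 15+7 = 22
k=2,n=6: s = 22+8 = 30
k=3,n=2: s = 30+5 = 35
k=3,n=3: s = 35+6 = 41
k=3,n=4: s = 41+7 = 48
k=3,n=5: s = 48+8 = 56
k=3,n=6: s = 56+9 = 65
k=4,n=2: s = 65+6 = 71
k=4,n=3: s = 71+7 = 78
k=4,n=4: s = 78+8 = 86
k=4,n=5: s = 86+9 = 95
k=4,n=6: s = 95+10 = 105

105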